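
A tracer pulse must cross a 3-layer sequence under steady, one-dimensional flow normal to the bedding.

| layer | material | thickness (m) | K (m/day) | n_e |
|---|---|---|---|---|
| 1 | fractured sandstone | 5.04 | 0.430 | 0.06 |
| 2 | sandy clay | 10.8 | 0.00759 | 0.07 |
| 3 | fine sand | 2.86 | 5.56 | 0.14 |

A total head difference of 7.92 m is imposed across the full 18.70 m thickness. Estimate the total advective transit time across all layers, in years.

With flow normal to the layers, continuity requires the same specific discharge q through every layer.
Σ(b_i/K_i) = 5.04/0.430 + 10.8/0.00759 + 2.86/5.56 = 1435 d.
q = Δh / Σ(b_i/K_i) = 7.92 / 1435 = 0.005519 m/day.
In each layer the seepage velocity is v_i = q/n_i, so the layer transit time is t_i = b_i·n_i / q:
  layer 1 (fractured sandstone): t_1 = 5.04 × 0.06 / 0.005519 = 54.80 d
  layer 2 (sandy clay): t_2 = 10.8 × 0.07 / 0.005519 = 137.0 d
  layer 3 (fine sand): t_3 = 2.86 × 0.14 / 0.005519 = 72.56 d
Total t = Σ t_i = 264.3 days = 0.7237 years.

0.724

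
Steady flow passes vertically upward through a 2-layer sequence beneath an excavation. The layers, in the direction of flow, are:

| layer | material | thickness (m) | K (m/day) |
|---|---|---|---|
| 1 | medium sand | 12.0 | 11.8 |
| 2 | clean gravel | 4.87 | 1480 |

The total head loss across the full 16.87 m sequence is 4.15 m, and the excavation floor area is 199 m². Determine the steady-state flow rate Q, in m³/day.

Flow is perpendicular to layering, so the layers act in series and the equivalent K is the thickness-weighted harmonic mean.
Total thickness L = 12.0 + 4.87 = 16.87 m.
Σ(b_i/K_i) = 12.0/11.8 + 4.87/1480 = 1.020 d.
K_eq = L / Σ(b_i/K_i) = 16.87 / 1.020 = 16.54 m/day.
Q = K_eq · A · (Δh/L) = 16.54 × 199 × (4.15/16.87) = 809.5 m³/day.

809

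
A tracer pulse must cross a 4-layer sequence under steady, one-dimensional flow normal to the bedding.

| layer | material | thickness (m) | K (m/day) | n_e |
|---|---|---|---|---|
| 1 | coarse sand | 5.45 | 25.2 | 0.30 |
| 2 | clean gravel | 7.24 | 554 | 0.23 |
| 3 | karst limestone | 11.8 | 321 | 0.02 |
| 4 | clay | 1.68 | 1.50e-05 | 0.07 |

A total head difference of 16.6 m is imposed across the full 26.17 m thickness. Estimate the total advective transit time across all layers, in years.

With flow normal to the layers, continuity requires the same specific discharge q through every layer.
Σ(b_i/K_i) = 5.45/25.2 + 7.24/554 + 11.8/321 + 1.68/1.50e-05 = 1.120e+05 d.
q = Δh / Σ(b_i/K_i) = 16.6 / 1.120e+05 = 0.0001482 m/day.
In each layer the seepage velocity is v_i = q/n_i, so the layer transit time is t_i = b_i·n_i / q:
  layer 1 (coarse sand): t_1 = 5.45 × 0.30 / 0.0001482 = 11031 d
  layer 2 (clean gravel): t_2 = 7.24 × 0.23 / 0.0001482 = 11235 d
  layer 3 (karst limestone): t_3 = 11.8 × 0.02 / 0.0001482 = 1592 d
  layer 4 (clay): t_4 = 1.68 × 0.07 / 0.0001482 = 793.4 d
Total t = Σ t_i = 24652 days = 67.49 years.

67.5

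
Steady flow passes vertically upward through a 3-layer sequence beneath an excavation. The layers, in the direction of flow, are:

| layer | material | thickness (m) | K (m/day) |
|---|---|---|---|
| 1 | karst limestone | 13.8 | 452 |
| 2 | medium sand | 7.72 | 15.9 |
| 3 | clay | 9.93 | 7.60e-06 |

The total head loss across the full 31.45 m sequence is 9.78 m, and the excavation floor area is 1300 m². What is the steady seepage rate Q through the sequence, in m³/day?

Flow is perpendicular to layering, so the layers act in series and the equivalent K is the thickness-weighted harmonic mean.
Total thickness L = 13.8 + 7.72 + 9.93 = 31.45 m.
Σ(b_i/K_i) = 13.8/452 + 7.72/15.9 + 9.93/7.60e-06 = 1.307e+06 d.
K_eq = L / Σ(b_i/K_i) = 31.45 / 1.307e+06 = 2.407e-05 m/day.
Q = K_eq · A · (Δh/L) = 2.407e-05 × 1300 × (9.78/31.45) = 0.009731 m³/day.

0.00973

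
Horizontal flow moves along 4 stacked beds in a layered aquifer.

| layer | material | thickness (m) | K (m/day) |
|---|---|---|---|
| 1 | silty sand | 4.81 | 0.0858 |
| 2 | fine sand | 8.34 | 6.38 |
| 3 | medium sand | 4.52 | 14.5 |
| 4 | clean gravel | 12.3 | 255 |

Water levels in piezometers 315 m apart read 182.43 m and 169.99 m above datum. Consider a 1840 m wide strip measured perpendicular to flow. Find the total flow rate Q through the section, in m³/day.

237000

Flow is parallel to layering, so each bed carries its own Darcy discharge and the transmissivities add.
Σ(K_i·b_i) = 0.0858×4.81 + 6.38×8.34 + 14.5×4.52 + 255×12.3 = 3256 m²/day.
Hydraulic gradient i = (182.43 − 169.99) / 315 = 12.44 / 315 = 0.03949.
Q = Σ(K_i·b_i) · W · i = 3256 × 1840 × 0.03949 = 2.366e+05 m³/day.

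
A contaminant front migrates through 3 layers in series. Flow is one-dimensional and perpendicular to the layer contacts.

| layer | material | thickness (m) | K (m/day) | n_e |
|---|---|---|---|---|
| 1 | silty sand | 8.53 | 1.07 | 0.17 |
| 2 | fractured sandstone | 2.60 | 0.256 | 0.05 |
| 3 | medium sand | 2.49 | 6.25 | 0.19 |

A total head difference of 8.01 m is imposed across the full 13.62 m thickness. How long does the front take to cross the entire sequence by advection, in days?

With flow normal to the layers, continuity requires the same specific discharge q through every layer.
Σ(b_i/K_i) = 8.53/1.07 + 2.60/0.256 + 2.49/6.25 = 18.53 d.
q = Δh / Σ(b_i/K_i) = 8.01 / 18.53 = 0.4324 m/day.
In each layer the seepage velocity is v_i = q/n_i, so the layer transit time is t_i = b_i·n_i / q:
  layer 1 (silty sand): t_1 = 8.53 × 0.17 / 0.4324 = 3.354 d
  layer 2 (fractured sandstone): t_2 = 2.60 × 0.05 / 0.4324 = 0.3007 d
  layer 3 (medium sand): t_3 = 2.49 × 0.19 / 0.4324 = 1.094 d
Total t = Σ t_i = 4.749 days.

4.75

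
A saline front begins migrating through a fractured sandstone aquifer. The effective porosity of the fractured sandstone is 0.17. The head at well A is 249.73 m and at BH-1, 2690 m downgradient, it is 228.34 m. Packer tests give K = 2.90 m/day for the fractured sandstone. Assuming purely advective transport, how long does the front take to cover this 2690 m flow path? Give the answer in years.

Hydraulic gradient i = (249.73 − 228.34) / 2690 = 21.39 / 2690 = 0.007952.
Darcy flux q = K · i = 2.900 × 0.007952 = 0.02306 m/day.
Seepage velocity v = q / n_e = 0.02306 / 0.17 = 0.1356 m/day.
Travel time t = L / v = 2690 / 0.1356 = 19831 days = 54.29 years.

54.3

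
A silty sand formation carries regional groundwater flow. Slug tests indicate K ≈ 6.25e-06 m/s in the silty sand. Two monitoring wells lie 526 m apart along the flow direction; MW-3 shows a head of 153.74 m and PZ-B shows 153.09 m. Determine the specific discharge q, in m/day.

Convert K: 6.25e-06 m/s × 86400 = 0.5400 m/day.
Hydraulic gradient i = (153.74 − 153.09) / 526 = 0.65 / 526 = 0.001236.
Specific discharge q = K · i = 0.5400 × 0.001236 = 0.0006673 m/day.

0.000667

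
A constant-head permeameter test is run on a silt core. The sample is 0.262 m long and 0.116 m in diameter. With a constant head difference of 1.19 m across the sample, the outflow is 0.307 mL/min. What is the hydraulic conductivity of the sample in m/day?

Cross-sectional area A = π·(d/2)² = π × (0.116/2)² = 0.01057 m².
Convert discharge: 0.307 mL/min = 5.117e-09 m³/s.
Darcy's law rearranged: K = Q·L / (A·Δh) = 5.117e-09 × 0.262 / (0.01057 × 1.19) = 1.066e-07 m/s = 0.009210 m/day.

0.00921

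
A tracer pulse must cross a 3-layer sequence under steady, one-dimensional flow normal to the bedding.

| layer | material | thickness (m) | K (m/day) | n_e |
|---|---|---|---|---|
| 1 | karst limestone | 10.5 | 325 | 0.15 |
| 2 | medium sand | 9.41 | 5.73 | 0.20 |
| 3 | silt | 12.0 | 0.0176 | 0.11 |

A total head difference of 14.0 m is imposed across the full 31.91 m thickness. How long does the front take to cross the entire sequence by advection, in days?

233

With flow normal to the layers, continuity requires the same specific discharge q through every layer.
Σ(b_i/K_i) = 10.5/325 + 9.41/5.73 + 12.0/0.0176 = 683.5 d.
q = Δh / Σ(b_i/K_i) = 14.0 / 683.5 = 0.02048 m/day.
In each layer the seepage velocity is v_i = q/n_i, so the layer transit time is t_i = b_i·n_i / q:
  layer 1 (karst limestone): t_1 = 10.5 × 0.15 / 0.02048 = 76.89 d
  layer 2 (medium sand): t_2 = 9.41 × 0.20 / 0.02048 = 91.88 d
  layer 3 (silt): t_3 = 12.0 × 0.11 / 0.02048 = 64.44 d
Total t = Σ t_i = 233.2 days.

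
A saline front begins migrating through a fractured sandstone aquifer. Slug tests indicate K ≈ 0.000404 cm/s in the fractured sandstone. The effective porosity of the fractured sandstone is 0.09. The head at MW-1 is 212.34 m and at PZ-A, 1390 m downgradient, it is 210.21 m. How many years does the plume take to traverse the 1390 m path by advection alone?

Convert K: 0.000404 cm/s × 864 = 0.3491 m/day.
Hydraulic gradient i = (212.34 − 210.21) / 1390 = 2.13 / 1390 = 0.001532.
Darcy flux q = K · i = 0.3491 × 0.001532 = 0.0005349 m/day.
Seepage velocity v = q / n_e = 0.0005349 / 0.09 = 0.005943 m/day.
Travel time t = L / v = 1390 / 0.005943 = 2.339e+05 days = 640.3 years.

640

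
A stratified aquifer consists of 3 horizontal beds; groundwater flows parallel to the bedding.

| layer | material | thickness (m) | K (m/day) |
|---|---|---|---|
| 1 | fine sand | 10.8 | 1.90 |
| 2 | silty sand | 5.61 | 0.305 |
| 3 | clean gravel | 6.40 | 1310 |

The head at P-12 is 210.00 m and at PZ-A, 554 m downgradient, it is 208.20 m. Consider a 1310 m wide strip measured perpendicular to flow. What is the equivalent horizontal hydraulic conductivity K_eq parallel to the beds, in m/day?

Flow is parallel to layering, so each bed carries its own Darcy discharge and the transmissivities add.
Σ(K_i·b_i) = 1.90×10.8 + 0.305×5.61 + 1310×6.40 = 8406 m²/day.
Total thickness b = 22.81 m, so K_eq = Σ(K_i·b_i)/b = 368.5 m/day.

369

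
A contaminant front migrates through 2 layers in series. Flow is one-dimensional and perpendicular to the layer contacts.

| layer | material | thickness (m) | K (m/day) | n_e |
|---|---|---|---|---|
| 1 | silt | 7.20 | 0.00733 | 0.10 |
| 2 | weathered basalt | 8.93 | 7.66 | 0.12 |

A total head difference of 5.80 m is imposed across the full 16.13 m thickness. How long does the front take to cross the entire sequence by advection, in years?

With flow normal to the layers, continuity requires the same specific discharge q through every layer.
Σ(b_i/K_i) = 7.20/0.00733 + 8.93/7.66 = 983.4 d.
q = Δh / Σ(b_i/K_i) = 5.80 / 983.4 = 0.005898 m/day.
In each layer the seepage velocity is v_i = q/n_i, so the layer transit time is t_i = b_i·n_i / q:
  layer 1 (silt): t_1 = 7.20 × 0.10 / 0.005898 = 122.1 d
  layer 2 (weathered basalt): t_2 = 8.93 × 0.12 / 0.005898 = 181.7 d
Total t = Σ t_i = 303.8 days = 0.8317 years.

0.832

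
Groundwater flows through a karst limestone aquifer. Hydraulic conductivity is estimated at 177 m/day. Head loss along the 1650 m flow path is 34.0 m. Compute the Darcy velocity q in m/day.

3.65

Hydraulic gradient i = Δh / L = 34.0 / 1650 = 0.02061.
Specific discharge q = K · i = 177.0 × 0.02061 = 3.647 m/day.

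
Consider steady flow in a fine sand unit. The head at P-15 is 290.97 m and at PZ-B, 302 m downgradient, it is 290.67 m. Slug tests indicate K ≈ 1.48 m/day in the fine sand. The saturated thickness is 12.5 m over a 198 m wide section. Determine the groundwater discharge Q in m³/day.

3.64

Cross-sectional area A = 198 × 12.5 = 2475 m².
Hydraulic gradient i = (290.97 − 290.67) / 302 = 0.3 / 302 = 0.0009934.
Darcy's law: Q = K · A · i = 1.480 × 2475 × 0.0009934 = 3.639 m³/day.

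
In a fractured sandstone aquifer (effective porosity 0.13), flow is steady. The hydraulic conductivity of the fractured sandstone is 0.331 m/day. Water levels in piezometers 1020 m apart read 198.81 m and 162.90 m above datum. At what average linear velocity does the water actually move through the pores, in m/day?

0.0896

Hydraulic gradient i = (198.81 − 162.90) / 1020 = 35.91 / 1020 = 0.03521.
Darcy flux q = K · i = 0.3310 × 0.03521 = 0.01165 m/day.
Seepage velocity v = q / n_e = 0.01165 / 0.13 = 0.08964 m/day.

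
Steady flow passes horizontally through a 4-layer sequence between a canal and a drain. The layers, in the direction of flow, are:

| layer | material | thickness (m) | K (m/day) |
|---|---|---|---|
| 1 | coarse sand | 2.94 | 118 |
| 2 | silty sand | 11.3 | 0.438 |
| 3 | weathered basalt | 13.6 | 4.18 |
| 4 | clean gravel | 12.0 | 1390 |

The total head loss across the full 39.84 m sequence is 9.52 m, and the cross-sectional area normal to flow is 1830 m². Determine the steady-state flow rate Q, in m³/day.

599

Flow is perpendicular to layering, so the layers act in series and the equivalent K is the thickness-weighted harmonic mean.
Total thickness L = 2.94 + 11.3 + 13.6 + 12.0 = 39.84 m.
Σ(b_i/K_i) = 2.94/118 + 11.3/0.438 + 13.6/4.18 + 12.0/1390 = 29.09 d.
K_eq = L / Σ(b_i/K_i) = 39.84 / 29.09 = 1.370 m/day.
Q = K_eq · A · (Δh/L) = 1.370 × 1830 × (9.52/39.84) = 599.0 m³/day.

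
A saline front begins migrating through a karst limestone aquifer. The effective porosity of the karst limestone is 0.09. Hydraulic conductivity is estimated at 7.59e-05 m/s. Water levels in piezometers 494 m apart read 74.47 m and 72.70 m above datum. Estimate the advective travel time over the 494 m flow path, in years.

5.18

Convert K: 7.59e-05 m/s × 86400 = 6.558 m/day.
Hydraulic gradient i = (74.47 − 72.70) / 494 = 1.77 / 494 = 0.003583.
Darcy flux q = K · i = 6.558 × 0.003583 = 0.02350 m/day.
Seepage velocity v = q / n_e = 0.02350 / 0.09 = 0.2611 m/day.
Travel time t = L / v = 494 / 0.2611 = 1892 days = 5.181 years.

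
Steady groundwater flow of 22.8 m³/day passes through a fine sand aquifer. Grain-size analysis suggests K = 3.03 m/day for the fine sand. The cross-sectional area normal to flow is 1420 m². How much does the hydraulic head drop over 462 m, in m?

From Q = K·A·i, i = Q / (K·A) = 22.8 / (3.030 × 1420) = 0.005299.
Head loss Δh = i · L = 0.005299 × 462 = 2.448 m.

2.45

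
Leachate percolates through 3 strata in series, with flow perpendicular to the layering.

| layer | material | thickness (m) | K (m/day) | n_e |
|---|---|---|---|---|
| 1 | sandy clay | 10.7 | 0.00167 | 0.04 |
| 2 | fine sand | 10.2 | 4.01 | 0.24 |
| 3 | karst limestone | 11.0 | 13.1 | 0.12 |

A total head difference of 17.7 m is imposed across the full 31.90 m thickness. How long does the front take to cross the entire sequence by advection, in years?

4.16

With flow normal to the layers, continuity requires the same specific discharge q through every layer.
Σ(b_i/K_i) = 10.7/0.00167 + 10.2/4.01 + 11.0/13.1 = 6411 d.
q = Δh / Σ(b_i/K_i) = 17.7 / 6411 = 0.002761 m/day.
In each layer the seepage velocity is v_i = q/n_i, so the layer transit time is t_i = b_i·n_i / q:
  layer 1 (sandy clay): t_1 = 10.7 × 0.04 / 0.002761 = 155.0 d
  layer 2 (fine sand): t_2 = 10.2 × 0.24 / 0.002761 = 886.6 d
  layer 3 (karst limestone): t_3 = 11.0 × 0.12 / 0.002761 = 478.1 d
Total t = Σ t_i = 1520 days = 4.161 years.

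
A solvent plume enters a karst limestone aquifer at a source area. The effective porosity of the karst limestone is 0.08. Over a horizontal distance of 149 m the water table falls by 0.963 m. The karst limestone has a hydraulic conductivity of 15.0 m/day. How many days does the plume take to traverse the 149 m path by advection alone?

123

Hydraulic gradient i = Δh / L = 0.963 / 149 = 0.006463.
Darcy flux q = K · i = 15.00 × 0.006463 = 0.09695 m/day.
Seepage velocity v = q / n_e = 0.09695 / 0.08 = 1.212 m/day.
Travel time t = L / v = 149 / 1.212 = 123.0 days.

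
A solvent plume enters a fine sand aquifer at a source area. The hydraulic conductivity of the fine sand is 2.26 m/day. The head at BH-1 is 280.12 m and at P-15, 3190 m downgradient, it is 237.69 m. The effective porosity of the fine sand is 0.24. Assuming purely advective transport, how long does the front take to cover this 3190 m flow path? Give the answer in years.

Hydraulic gradient i = (280.12 − 237.69) / 3190 = 42.43 / 3190 = 0.01330.
Darcy flux q = K · i = 2.260 × 0.01330 = 0.03006 m/day.
Seepage velocity v = q / n_e = 0.03006 / 0.24 = 0.1253 m/day.
Travel time t = L / v = 3190 / 0.1253 = 25469 days = 69.73 years.

69.7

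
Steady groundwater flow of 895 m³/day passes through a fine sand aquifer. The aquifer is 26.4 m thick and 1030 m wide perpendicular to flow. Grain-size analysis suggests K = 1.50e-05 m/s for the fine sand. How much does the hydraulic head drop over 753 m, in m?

19.1

Convert K: 1.50e-05 m/s × 86400 = 1.296 m/day.
Cross-sectional area A = 1030 × 26.4 = 27192 m².
From Q = K·A·i, i = Q / (K·A) = 895 / (1.296 × 27192) = 0.02540.
Head loss Δh = i · L = 0.02540 × 753 = 19.12 m.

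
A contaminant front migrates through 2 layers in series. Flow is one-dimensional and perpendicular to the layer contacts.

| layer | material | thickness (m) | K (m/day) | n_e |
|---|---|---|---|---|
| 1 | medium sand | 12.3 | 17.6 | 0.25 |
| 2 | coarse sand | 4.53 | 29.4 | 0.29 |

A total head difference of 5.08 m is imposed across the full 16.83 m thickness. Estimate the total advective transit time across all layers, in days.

With flow normal to the layers, continuity requires the same specific discharge q through every layer.
Σ(b_i/K_i) = 12.3/17.6 + 4.53/29.4 = 0.8529 d.
q = Δh / Σ(b_i/K_i) = 5.08 / 0.8529 = 5.956 m/day.
In each layer the seepage velocity is v_i = q/n_i, so the layer transit time is t_i = b_i·n_i / q:
  layer 1 (medium sand): t_1 = 12.3 × 0.25 / 5.956 = 0.5163 d
  layer 2 (coarse sand): t_2 = 4.53 × 0.29 / 5.956 = 0.2206 d
Total t = Σ t_i = 0.7369 days.

0.737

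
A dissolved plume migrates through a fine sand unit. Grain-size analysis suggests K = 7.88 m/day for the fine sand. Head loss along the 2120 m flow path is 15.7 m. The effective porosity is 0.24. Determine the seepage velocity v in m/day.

Hydraulic gradient i = Δh / L = 15.7 / 2120 = 0.007406.
Darcy flux q = K · i = 7.880 × 0.007406 = 0.05836 m/day.
Seepage velocity v = q / n_e = 0.05836 / 0.24 = 0.2432 m/day.

0.243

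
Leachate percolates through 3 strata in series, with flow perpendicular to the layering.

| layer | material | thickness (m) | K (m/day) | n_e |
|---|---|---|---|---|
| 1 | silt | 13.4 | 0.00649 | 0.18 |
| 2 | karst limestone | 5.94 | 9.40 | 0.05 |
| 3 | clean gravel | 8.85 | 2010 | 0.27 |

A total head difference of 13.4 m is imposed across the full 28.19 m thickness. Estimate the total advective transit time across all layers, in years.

With flow normal to the layers, continuity requires the same specific discharge q through every layer.
Σ(b_i/K_i) = 13.4/0.00649 + 5.94/9.40 + 8.85/2010 = 2065 d.
q = Δh / Σ(b_i/K_i) = 13.4 / 2065 = 0.006488 m/day.
In each layer the seepage velocity is v_i = q/n_i, so the layer transit time is t_i = b_i·n_i / q:
  layer 1 (silt): t_1 = 13.4 × 0.18 / 0.006488 = 371.8 d
  layer 2 (karst limestone): t_2 = 5.94 × 0.05 / 0.006488 = 45.78 d
  layer 3 (clean gravel): t_3 = 8.85 × 0.27 / 0.006488 = 368.3 d
Total t = Σ t_i = 785.8 days = 2.151 years.

2.15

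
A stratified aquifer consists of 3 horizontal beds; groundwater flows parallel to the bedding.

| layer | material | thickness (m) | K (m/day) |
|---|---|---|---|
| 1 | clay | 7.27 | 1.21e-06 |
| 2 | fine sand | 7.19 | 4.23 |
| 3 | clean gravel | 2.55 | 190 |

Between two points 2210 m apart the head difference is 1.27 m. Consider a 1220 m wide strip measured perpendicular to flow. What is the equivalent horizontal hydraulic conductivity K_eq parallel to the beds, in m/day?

30.3

Flow is parallel to layering, so each bed carries its own Darcy discharge and the transmissivities add.
Σ(K_i·b_i) = 1.21e-06×7.27 + 4.23×7.19 + 190×2.55 = 514.9 m²/day.
Total thickness b = 17.01 m, so K_eq = Σ(K_i·b_i)/b = 30.27 m/day.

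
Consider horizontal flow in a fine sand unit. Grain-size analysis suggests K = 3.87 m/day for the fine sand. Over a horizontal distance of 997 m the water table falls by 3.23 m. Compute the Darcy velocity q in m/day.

0.0125

Hydraulic gradient i = Δh / L = 3.23 / 997 = 0.003240.
Specific discharge q = K · i = 3.870 × 0.003240 = 0.01254 m/day.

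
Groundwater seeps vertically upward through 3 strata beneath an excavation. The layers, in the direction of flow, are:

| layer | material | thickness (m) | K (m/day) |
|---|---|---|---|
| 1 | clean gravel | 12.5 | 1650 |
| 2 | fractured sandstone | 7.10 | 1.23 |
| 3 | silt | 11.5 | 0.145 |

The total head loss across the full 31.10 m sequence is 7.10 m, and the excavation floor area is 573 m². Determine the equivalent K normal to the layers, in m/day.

Flow is perpendicular to layering, so the layers act in series and the equivalent K is the thickness-weighted harmonic mean.
Total thickness L = 12.5 + 7.10 + 11.5 = 31.10 m.
Σ(b_i/K_i) = 12.5/1650 + 7.10/1.23 + 11.5/0.145 = 85.09 d.
K_eq = L / Σ(b_i/K_i) = 31.10 / 85.09 = 0.3655 m/day.

0.365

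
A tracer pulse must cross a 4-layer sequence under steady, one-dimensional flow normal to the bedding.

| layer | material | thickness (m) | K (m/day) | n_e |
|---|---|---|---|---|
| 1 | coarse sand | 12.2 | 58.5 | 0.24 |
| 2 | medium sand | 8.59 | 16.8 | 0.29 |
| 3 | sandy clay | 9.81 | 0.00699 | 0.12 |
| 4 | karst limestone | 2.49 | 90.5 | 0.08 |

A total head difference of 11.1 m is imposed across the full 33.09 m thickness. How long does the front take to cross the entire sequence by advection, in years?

With flow normal to the layers, continuity requires the same specific discharge q through every layer.
Σ(b_i/K_i) = 12.2/58.5 + 8.59/16.8 + 9.81/0.00699 + 2.49/90.5 = 1404 d.
q = Δh / Σ(b_i/K_i) = 11.1 / 1404 = 0.007905 m/day.
In each layer the seepage velocity is v_i = q/n_i, so the layer transit time is t_i = b_i·n_i / q:
  layer 1 (coarse sand): t_1 = 12.2 × 0.24 / 0.007905 = 370.4 d
  layer 2 (medium sand): t_2 = 8.59 × 0.29 / 0.007905 = 315.1 d
  layer 3 (sandy clay): t_3 = 9.81 × 0.12 / 0.007905 = 148.9 d
  layer 4 (karst limestone): t_4 = 2.49 × 0.08 / 0.007905 = 25.20 d
Total t = Σ t_i = 859.6 days = 2.354 years.

2.35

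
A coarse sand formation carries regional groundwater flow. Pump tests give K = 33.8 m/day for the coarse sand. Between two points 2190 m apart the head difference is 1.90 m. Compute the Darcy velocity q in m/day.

Hydraulic gradient i = Δh / L = 1.90 / 2190 = 0.0008676.
Specific discharge q = K · i = 33.80 × 0.0008676 = 0.02932 m/day.

0.0293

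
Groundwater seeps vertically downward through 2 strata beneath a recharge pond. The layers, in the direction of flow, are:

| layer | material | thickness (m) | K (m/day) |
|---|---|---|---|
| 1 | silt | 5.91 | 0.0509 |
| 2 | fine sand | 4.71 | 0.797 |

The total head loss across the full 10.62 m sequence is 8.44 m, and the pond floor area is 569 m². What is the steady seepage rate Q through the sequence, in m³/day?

39.4

Flow is perpendicular to layering, so the layers act in series and the equivalent K is the thickness-weighted harmonic mean.
Total thickness L = 5.91 + 4.71 = 10.62 m.
Σ(b_i/K_i) = 5.91/0.0509 + 4.71/0.797 = 122.0 d.
K_eq = L / Σ(b_i/K_i) = 10.62 / 122.0 = 0.08704 m/day.
Q = K_eq · A · (Δh/L) = 0.08704 × 569 × (8.44/10.62) = 39.36 m³/day.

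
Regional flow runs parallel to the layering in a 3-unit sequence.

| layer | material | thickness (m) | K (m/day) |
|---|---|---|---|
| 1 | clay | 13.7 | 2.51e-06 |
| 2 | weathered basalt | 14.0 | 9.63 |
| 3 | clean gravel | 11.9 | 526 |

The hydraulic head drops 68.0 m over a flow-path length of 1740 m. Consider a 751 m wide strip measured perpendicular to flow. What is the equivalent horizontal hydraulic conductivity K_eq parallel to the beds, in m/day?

161

Flow is parallel to layering, so each bed carries its own Darcy discharge and the transmissivities add.
Σ(K_i·b_i) = 2.51e-06×13.7 + 9.63×14.0 + 526×11.9 = 6394 m²/day.
Total thickness b = 39.60 m, so K_eq = Σ(K_i·b_i)/b = 161.5 m/day.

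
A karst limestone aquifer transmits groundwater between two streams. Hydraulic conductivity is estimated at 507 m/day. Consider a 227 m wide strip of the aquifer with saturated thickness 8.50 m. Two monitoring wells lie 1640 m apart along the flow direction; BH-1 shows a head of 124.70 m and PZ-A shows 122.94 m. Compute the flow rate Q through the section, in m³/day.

Cross-sectional area A = 227 × 8.50 = 1930 m².
Hydraulic gradient i = (124.70 − 122.94) / 1640 = 1.76 / 1640 = 0.001073.
Darcy's law: Q = K · A · i = 507.0 × 1930 × 0.001073 = 1050 m³/day.

1050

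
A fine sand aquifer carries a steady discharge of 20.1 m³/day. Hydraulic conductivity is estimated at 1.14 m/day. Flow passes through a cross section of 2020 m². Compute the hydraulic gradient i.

From Q = K·A·i, i = Q / (K·A) = 20.1 / (1.140 × 2020) = 0.008729.

0.00873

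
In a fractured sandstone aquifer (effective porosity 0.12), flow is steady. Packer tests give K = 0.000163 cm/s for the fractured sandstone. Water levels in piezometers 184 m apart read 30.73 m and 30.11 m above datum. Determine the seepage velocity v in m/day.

0.00395

Convert K: 0.000163 cm/s × 864 = 0.1408 m/day.
Hydraulic gradient i = (30.73 − 30.11) / 184 = 0.62 / 184 = 0.003370.
Darcy flux q = K · i = 0.1408 × 0.003370 = 0.0004745 m/day.
Seepage velocity v = q / n_e = 0.0004745 / 0.12 = 0.003955 m/day.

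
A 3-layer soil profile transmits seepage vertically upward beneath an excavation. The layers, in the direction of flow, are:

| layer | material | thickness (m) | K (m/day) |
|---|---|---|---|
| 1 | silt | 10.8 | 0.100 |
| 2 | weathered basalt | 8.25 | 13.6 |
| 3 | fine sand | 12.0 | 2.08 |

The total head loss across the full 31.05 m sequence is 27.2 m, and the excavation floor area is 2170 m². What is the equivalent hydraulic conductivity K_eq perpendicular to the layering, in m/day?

0.271

Flow is perpendicular to layering, so the layers act in series and the equivalent K is the thickness-weighted harmonic mean.
Total thickness L = 10.8 + 8.25 + 12.0 = 31.05 m.
Σ(b_i/K_i) = 10.8/0.100 + 8.25/13.6 + 12.0/2.08 = 114.4 d.
K_eq = L / Σ(b_i/K_i) = 31.05 / 114.4 = 0.2715 m/day.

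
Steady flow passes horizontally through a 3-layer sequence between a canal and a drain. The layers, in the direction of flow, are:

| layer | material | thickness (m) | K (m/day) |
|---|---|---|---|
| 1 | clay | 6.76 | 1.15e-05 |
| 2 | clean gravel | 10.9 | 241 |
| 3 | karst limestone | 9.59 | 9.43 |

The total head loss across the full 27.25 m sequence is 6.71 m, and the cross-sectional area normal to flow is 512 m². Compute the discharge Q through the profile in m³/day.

Flow is perpendicular to layering, so the layers act in series and the equivalent K is the thickness-weighted harmonic mean.
Total thickness L = 6.76 + 10.9 + 9.59 = 27.25 m.
Σ(b_i/K_i) = 6.76/1.15e-05 + 10.9/241 + 9.59/9.43 = 5.878e+05 d.
K_eq = L / Σ(b_i/K_i) = 27.25 / 5.878e+05 = 4.636e-05 m/day.
Q = K_eq · A · (Δh/L) = 4.636e-05 × 512 × (6.71/27.25) = 0.005844 m³/day.

0.00584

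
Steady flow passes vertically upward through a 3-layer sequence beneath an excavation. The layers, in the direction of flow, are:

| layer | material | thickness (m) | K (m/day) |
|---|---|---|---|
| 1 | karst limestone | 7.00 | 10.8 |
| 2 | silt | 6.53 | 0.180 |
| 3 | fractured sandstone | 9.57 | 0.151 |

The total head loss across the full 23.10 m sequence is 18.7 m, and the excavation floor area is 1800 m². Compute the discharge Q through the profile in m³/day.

Flow is perpendicular to layering, so the layers act in series and the equivalent K is the thickness-weighted harmonic mean.
Total thickness L = 7.00 + 6.53 + 9.57 = 23.10 m.
Σ(b_i/K_i) = 7.00/10.8 + 6.53/0.180 + 9.57/0.151 = 100.3 d.
K_eq = L / Σ(b_i/K_i) = 23.10 / 100.3 = 0.2303 m/day.
Q = K_eq · A · (Δh/L) = 0.2303 × 1800 × (18.7/23.10) = 335.6 m³/day.

336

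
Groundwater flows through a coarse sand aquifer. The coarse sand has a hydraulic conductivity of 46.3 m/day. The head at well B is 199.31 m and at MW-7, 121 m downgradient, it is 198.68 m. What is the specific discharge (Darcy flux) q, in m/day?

Hydraulic gradient i = (199.31 − 198.68) / 121 = 0.63 / 121 = 0.005207.
Specific discharge q = K · i = 46.30 × 0.005207 = 0.2411 m/day.

0.241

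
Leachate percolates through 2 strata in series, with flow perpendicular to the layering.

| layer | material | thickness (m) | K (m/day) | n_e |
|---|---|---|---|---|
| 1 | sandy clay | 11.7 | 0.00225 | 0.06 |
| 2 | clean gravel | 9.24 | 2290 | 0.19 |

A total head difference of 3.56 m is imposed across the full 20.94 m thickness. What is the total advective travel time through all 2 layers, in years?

With flow normal to the layers, continuity requires the same specific discharge q through every layer.
Σ(b_i/K_i) = 11.7/0.00225 + 9.24/2290 = 5200 d.
q = Δh / Σ(b_i/K_i) = 3.56 / 5200 = 0.0006846 m/day.
In each layer the seepage velocity is v_i = q/n_i, so the layer transit time is t_i = b_i·n_i / q:
  layer 1 (sandy clay): t_1 = 11.7 × 0.06 / 0.0006846 = 1025 d
  layer 2 (clean gravel): t_2 = 9.24 × 0.19 / 0.0006846 = 2564 d
Total t = Σ t_i = 3590 days = 9.828 years.

9.83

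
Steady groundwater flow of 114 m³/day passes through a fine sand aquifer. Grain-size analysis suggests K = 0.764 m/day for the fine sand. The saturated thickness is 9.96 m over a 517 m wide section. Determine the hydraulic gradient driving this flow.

0.0290

Cross-sectional area A = 517 × 9.96 = 5149 m².
From Q = K·A·i, i = Q / (K·A) = 114 / (0.7640 × 5149) = 0.02898.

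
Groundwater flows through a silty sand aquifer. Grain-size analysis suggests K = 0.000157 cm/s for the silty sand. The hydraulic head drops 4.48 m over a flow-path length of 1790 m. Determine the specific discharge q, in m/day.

Convert K: 0.000157 cm/s × 864 = 0.1356 m/day.
Hydraulic gradient i = Δh / L = 4.48 / 1790 = 0.002503.
Specific discharge q = K · i = 0.1356 × 0.002503 = 0.0003395 m/day.

0.000339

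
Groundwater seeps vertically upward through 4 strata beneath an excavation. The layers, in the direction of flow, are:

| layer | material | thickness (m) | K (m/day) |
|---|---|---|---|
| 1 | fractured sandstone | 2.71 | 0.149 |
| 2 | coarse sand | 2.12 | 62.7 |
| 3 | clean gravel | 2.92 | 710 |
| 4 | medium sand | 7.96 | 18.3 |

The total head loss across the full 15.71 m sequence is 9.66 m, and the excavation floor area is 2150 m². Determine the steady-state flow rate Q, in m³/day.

Flow is perpendicular to layering, so the layers act in series and the equivalent K is the thickness-weighted harmonic mean.
Total thickness L = 2.71 + 2.12 + 2.92 + 7.96 = 15.71 m.
Σ(b_i/K_i) = 2.71/0.149 + 2.12/62.7 + 2.92/710 + 7.96/18.3 = 18.66 d.
K_eq = L / Σ(b_i/K_i) = 15.71 / 18.66 = 0.8419 m/day.
Q = K_eq · A · (Δh/L) = 0.8419 × 2150 × (9.66/15.71) = 1113 m³/day.

1110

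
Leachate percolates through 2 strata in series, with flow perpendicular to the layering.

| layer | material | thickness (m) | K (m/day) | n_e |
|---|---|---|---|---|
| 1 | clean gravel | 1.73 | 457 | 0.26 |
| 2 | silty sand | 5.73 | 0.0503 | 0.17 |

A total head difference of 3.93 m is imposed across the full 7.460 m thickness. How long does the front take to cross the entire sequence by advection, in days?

41.3

With flow normal to the layers, continuity requires the same specific discharge q through every layer.
Σ(b_i/K_i) = 1.73/457 + 5.73/0.0503 = 113.9 d.
q = Δh / Σ(b_i/K_i) = 3.93 / 113.9 = 0.03450 m/day.
In each layer the seepage velocity is v_i = q/n_i, so the layer transit time is t_i = b_i·n_i / q:
  layer 1 (clean gravel): t_1 = 1.73 × 0.26 / 0.03450 = 13.04 d
  layer 2 (silty sand): t_2 = 5.73 × 0.17 / 0.03450 = 28.24 d
Total t = Σ t_i = 41.28 days.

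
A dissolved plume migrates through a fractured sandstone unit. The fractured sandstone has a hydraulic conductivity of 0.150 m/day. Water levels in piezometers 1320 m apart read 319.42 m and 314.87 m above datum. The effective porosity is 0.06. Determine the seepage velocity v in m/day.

0.00862

Hydraulic gradient i = (319.42 − 314.87) / 1320 = 4.55 / 1320 = 0.003447.
Darcy flux q = K · i = 0.1500 × 0.003447 = 0.0005170 m/day.
Seepage velocity v = q / n_e = 0.0005170 / 0.06 = 0.008617 m/day.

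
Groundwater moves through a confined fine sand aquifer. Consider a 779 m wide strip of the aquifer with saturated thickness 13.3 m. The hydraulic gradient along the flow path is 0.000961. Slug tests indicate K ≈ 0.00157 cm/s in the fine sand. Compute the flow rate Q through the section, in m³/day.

Convert K: 0.00157 cm/s × 864 = 1.356 m/day.
Cross-sectional area A = 779 × 13.3 = 10361 m².
Hydraulic gradient i = 0.000961.
Darcy's law: Q = K · A · i = 1.356 × 10361 × 0.0009610 = 13.51 m³/day.

13.5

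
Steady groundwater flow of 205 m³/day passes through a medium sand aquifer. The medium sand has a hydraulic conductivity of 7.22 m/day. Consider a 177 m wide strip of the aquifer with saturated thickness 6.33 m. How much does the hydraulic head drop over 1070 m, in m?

27.1

Cross-sectional area A = 177 × 6.33 = 1120 m².
From Q = K·A·i, i = Q / (K·A) = 205 / (7.220 × 1120) = 0.02534.
Head loss Δh = i · L = 0.02534 × 1070 = 27.12 m.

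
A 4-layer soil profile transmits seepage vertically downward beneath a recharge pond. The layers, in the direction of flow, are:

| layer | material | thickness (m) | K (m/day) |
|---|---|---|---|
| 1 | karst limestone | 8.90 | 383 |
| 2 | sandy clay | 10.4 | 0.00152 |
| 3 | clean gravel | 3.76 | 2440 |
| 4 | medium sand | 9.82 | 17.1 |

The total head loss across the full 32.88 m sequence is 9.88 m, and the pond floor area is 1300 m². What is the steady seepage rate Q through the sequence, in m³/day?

1.88

Flow is perpendicular to layering, so the layers act in series and the equivalent K is the thickness-weighted harmonic mean.
Total thickness L = 8.90 + 10.4 + 3.76 + 9.82 = 32.88 m.
Σ(b_i/K_i) = 8.90/383 + 10.4/0.00152 + 3.76/2440 + 9.82/17.1 = 6843 d.
K_eq = L / Σ(b_i/K_i) = 32.88 / 6843 = 0.004805 m/day.
Q = K_eq · A · (Δh/L) = 0.004805 × 1300 × (9.88/32.88) = 1.877 m³/day.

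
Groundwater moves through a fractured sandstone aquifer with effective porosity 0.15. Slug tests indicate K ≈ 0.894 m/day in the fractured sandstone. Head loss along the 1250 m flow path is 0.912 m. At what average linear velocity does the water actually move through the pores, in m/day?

0.00435

Hydraulic gradient i = Δh / L = 0.912 / 1250 = 0.0007296.
Darcy flux q = K · i = 0.8940 × 0.0007296 = 0.0006523 m/day.
Seepage velocity v = q / n_e = 0.0006523 / 0.15 = 0.004348 m/day.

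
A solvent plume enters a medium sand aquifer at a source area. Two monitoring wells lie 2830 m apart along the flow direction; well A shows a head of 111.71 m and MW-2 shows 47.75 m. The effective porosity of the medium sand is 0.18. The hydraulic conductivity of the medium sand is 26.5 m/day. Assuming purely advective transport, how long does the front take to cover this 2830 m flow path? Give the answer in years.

Hydraulic gradient i = (111.71 − 47.75) / 2830 = 63.96 / 2830 = 0.02260.
Darcy flux q = K · i = 26.50 × 0.02260 = 0.5989 m/day.
Seepage velocity v = q / n_e = 0.5989 / 0.18 = 3.327 m/day.
Travel time t = L / v = 2830 / 3.327 = 850.5 days = 2.329 years.

2.33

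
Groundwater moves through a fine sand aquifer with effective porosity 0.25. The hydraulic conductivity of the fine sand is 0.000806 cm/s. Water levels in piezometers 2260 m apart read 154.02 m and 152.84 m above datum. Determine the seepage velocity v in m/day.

0.00145

Convert K: 0.000806 cm/s × 864 = 0.6964 m/day.
Hydraulic gradient i = (154.02 − 152.84) / 2260 = 1.18 / 2260 = 0.0005221.
Darcy flux q = K · i = 0.6964 × 0.0005221 = 0.0003636 m/day.
Seepage velocity v = q / n_e = 0.0003636 / 0.25 = 0.001454 m/day.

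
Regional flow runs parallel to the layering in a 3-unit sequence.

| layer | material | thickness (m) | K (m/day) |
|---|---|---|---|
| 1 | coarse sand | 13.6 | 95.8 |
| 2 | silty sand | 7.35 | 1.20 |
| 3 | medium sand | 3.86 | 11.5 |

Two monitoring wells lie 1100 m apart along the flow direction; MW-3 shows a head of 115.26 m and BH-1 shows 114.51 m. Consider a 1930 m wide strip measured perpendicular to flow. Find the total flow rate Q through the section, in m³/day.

Flow is parallel to layering, so each bed carries its own Darcy discharge and the transmissivities add.
Σ(K_i·b_i) = 95.8×13.6 + 1.20×7.35 + 11.5×3.86 = 1356 m²/day.
Hydraulic gradient i = (115.26 − 114.51) / 1100 = 0.75 / 1100 = 0.0006818.
Q = Σ(K_i·b_i) · W · i = 1356 × 1930 × 0.0006818 = 1784 m³/day.

1780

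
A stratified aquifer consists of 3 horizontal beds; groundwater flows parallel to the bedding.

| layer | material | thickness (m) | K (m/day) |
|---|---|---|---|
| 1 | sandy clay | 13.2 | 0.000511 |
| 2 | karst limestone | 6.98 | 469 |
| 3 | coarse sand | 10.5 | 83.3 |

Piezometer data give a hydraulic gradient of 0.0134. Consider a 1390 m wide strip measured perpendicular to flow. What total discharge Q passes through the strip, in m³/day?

Flow is parallel to layering, so each bed carries its own Darcy discharge and the transmissivities add.
Σ(K_i·b_i) = 0.000511×13.2 + 469×6.98 + 83.3×10.5 = 4148 m²/day.
Hydraulic gradient i = 0.0134.
Q = Σ(K_i·b_i) · W · i = 4148 × 1390 × 0.01340 = 77266 m³/day.

77300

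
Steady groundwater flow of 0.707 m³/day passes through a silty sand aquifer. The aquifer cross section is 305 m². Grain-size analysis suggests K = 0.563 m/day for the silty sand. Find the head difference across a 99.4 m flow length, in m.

From Q = K·A·i, i = Q / (K·A) = 0.707 / (0.5630 × 305.0) = 0.004117.
Head loss Δh = i · L = 0.004117 × 99.4 = 0.4093 m.

0.409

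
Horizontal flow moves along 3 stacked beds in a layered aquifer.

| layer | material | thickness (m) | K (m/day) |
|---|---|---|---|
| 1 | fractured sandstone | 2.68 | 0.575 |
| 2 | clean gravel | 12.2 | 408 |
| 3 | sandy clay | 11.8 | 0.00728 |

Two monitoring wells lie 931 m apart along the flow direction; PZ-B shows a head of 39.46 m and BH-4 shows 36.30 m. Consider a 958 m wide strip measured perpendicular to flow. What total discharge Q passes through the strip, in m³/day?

16200

Flow is parallel to layering, so each bed carries its own Darcy discharge and the transmissivities add.
Σ(K_i·b_i) = 0.575×2.68 + 408×12.2 + 0.00728×11.8 = 4979 m²/day.
Hydraulic gradient i = (39.46 − 36.30) / 931 = 3.16 / 931 = 0.003394.
Q = Σ(K_i·b_i) · W · i = 4979 × 958 × 0.003394 = 16191 m³/day.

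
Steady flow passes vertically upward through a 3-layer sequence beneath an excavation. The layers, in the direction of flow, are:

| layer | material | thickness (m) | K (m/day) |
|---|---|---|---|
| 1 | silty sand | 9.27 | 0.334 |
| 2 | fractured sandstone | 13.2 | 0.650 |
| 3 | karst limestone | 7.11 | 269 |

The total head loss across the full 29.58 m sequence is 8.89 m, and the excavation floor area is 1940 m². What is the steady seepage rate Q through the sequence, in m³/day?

Flow is perpendicular to layering, so the layers act in series and the equivalent K is the thickness-weighted harmonic mean.
Total thickness L = 9.27 + 13.2 + 7.11 = 29.58 m.
Σ(b_i/K_i) = 9.27/0.334 + 13.2/0.650 + 7.11/269 = 48.09 d.
K_eq = L / Σ(b_i/K_i) = 29.58 / 48.09 = 0.6151 m/day.
Q = K_eq · A · (Δh/L) = 0.6151 × 1940 × (8.89/29.58) = 358.6 m³/day.

359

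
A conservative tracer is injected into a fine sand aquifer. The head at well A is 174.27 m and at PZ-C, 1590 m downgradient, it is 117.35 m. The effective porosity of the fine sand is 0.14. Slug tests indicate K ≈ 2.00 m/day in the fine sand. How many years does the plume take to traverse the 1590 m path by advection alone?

8.51

Hydraulic gradient i = (174.27 − 117.35) / 1590 = 56.92 / 1590 = 0.03580.
Darcy flux q = K · i = 2.000 × 0.03580 = 0.07160 m/day.
Seepage velocity v = q / n_e = 0.07160 / 0.14 = 0.5114 m/day.
Travel time t = L / v = 1590 / 0.5114 = 3109 days = 8.512 years.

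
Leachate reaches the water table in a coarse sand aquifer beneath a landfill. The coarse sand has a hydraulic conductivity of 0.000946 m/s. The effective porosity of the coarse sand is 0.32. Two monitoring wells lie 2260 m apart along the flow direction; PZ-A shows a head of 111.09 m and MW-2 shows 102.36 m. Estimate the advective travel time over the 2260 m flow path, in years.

Convert K: 0.000946 m/s × 86400 = 81.73 m/day.
Hydraulic gradient i = (111.09 − 102.36) / 2260 = 8.73 / 2260 = 0.003863.
Darcy flux q = K · i = 81.73 × 0.003863 = 0.3157 m/day.
Seepage velocity v = q / n_e = 0.3157 / 0.32 = 0.9866 m/day.
Travel time t = L / v = 2260 / 0.9866 = 2291 days = 6.271 years.

6.27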